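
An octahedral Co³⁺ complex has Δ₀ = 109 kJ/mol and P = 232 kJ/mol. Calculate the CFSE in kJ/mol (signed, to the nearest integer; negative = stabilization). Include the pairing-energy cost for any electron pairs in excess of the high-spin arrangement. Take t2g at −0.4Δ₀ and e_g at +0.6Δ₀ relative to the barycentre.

-44

Co³⁺: group 9, so d-count = 9 − 3 = 6.
With Δ₀ < P the complex is high-spin.
That gives t2g^4 e_g^2.
Orbital CFSE = -0.4Δ₀ = -0.4 × 109 = -44 kJ/mol.
High-spin has no excess pairs, so no pairing correction applies.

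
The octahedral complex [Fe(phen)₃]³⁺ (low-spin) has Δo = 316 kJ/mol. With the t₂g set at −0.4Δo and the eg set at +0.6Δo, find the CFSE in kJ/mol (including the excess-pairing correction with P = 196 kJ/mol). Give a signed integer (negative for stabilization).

-240

phen is neutral, so the +3 overall charge sits on Fe: oxidation state +3.
Group 8 minus oxidation state +3 gives a d⁵ configuration for Fe³⁺.
The d⁵ electrons fill as t₂g⁵ eg⁰.
Orbital CFSE = 5(-0.4) + 0(0.6) = -2.0Δo = -2.0 × 316 = -632 kJ/mol.
High-spin d⁵ would be t₂g³ eg² with 0 pairs; low-spin has 2, so 2 excess pairs cost +2P = +392 kJ/mol.
Overall CFSE = -632 + 392 = -240 kJ/mol.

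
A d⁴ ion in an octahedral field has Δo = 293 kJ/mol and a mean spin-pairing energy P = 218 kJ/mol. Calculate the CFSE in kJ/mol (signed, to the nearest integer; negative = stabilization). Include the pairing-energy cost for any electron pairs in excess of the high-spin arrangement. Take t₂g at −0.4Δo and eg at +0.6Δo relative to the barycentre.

-251

Δo > P, so pairing is preferred: the ground state is low-spin.
Filling d⁴ accordingly: t₂g⁴ eg⁰.
Orbital CFSE = -1.6Δo = -1.6 × 293 = -469 kJ/mol.
Excess pairs vs high-spin: 1 − 0 = 1; pairing cost = +218 kJ/mol.
Net CFSE = -469 + 218 = -251 kJ/mol.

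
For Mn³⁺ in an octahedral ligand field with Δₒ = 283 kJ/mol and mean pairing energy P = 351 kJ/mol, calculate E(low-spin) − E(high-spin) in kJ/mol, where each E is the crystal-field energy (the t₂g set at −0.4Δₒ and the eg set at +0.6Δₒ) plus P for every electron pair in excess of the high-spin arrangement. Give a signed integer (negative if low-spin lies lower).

68

Mn sits in group 7; removing 3 electrons leaves Mn³⁺ with 7 − 3 = 4 d electrons.
In the high-spin limit (t₂g³ eg¹) the orbital term is -0.6Δₒ = -170 kJ/mol, with no excess pairing.
Low-spin t₂g⁴ eg⁰ gives -1.6Δₒ = -453 kJ/mol, but forming 1 extra pair costs 1P = 351 kJ/mol, so E(LS) = -453 + 351 = -102 kJ/mol.
Thus E(LS) − E(HS) = 68 kJ/mol.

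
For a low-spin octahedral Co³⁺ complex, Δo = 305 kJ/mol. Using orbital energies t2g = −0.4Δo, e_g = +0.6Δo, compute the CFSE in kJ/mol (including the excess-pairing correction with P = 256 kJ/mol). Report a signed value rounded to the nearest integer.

-220

Co sits in group 9; removing 3 electrons leaves Co³⁺ with 9 − 3 = 6 d electrons.
Configuration: t2g^6 e_g^0.
CFSE(orbital) = 6×(-0.4Δo) + 0×(0.6Δo) = -2.4Δo; with Δo = 305 kJ/mol that is -732 kJ/mol.
High-spin d⁶ would be t2g^4 e_g^2 with 1 pair; low-spin has 3, so 2 excess pairs cost +2P = +512 kJ/mol.
Net CFSE = -732 + 512 = -220 kJ/mol.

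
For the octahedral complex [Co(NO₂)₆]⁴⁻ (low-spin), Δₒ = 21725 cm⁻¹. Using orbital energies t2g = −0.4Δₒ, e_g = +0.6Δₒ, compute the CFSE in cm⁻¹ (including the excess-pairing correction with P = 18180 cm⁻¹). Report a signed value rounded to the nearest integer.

Each NO₂⁻ contributes -1; 6 × (-1) = -6. With overall charge -4, Co is in the +2 oxidation state.
Co is in group 9, so Co²⁺ is d⁷ (9 − 2 = 7).
Electron filling gives t2g^6 e_g^1.
CFSE(orbital) = 6×(-0.4Δₒ) + 1×(0.6Δₒ) = -1.8Δₒ; with Δₒ = 21725 cm⁻¹ that is -39105 cm⁻¹.
Relative to high-spin t2g^5 e_g^2 (2 paired), the low-spin configuration has 1 additional pair, contributing +1 × 18180 = +18180 cm⁻¹.
Net CFSE = -39105 + 18180 = -20925 cm⁻¹.

-20925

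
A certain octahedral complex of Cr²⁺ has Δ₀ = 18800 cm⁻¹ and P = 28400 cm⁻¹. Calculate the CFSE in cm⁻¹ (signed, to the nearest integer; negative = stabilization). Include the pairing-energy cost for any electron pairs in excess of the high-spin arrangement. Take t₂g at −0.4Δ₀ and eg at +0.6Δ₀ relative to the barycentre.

Group 6 minus oxidation state +2 gives a d⁴ configuration for Cr²⁺.
Δ₀ < P, so pairing is avoided: the ground state is high-spin.
Configuration: t₂g³ eg¹.
Orbital CFSE = -0.6Δ₀ = -0.6 × 18800 = -11280 cm⁻¹.
High-spin has no excess pairs, so no pairing correction applies.

-11280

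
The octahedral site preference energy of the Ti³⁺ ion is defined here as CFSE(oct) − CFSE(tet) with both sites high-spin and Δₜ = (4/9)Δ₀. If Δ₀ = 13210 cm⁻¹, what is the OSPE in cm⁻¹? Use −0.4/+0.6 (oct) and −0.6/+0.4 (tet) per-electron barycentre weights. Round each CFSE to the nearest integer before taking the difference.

-1761

Ti is in group 4, so Ti³⁺ is d¹ (4 − 3 = 1).
In an octahedral site d¹ (HS) is t₂g¹ eg⁰, giving CFSE(oct) = -0.4Δ₀ = -5284 cm⁻¹.
In a tetrahedral site the filling is e¹ t₂⁰: CFSE(tet) = -0.6Δₜ = -0.6 × (4/9)(13210) = -3523 cm⁻¹.
OSPE = CFSE(oct) − CFSE(tet) = -5284 − (-3523) = -1761 cm⁻¹.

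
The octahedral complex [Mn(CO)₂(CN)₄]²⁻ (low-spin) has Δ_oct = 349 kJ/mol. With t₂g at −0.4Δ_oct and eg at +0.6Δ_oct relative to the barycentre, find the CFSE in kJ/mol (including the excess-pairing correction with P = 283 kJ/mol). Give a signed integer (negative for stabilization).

-132

Ligand charges: 2×(+0) from CO and 4×(-1) from CN⁻ sum to -4; with overall charge -2, Mn is +2.
Mn sits in group 7; removing 2 electrons leaves Mn²⁺ with 7 − 2 = 5 d electrons.
The d⁵ electrons fill as t₂g⁵ eg⁰.
The orbital stabilization is -2.0Δ_oct = -2.0 × 349 = -698 kJ/mol.
High-spin d⁵ would be t₂g³ eg² with 0 pairs; low-spin has 2, so 2 excess pairs cost +2P = +566 kJ/mol.
Combining: -698 + 566 = -132 kJ/mol.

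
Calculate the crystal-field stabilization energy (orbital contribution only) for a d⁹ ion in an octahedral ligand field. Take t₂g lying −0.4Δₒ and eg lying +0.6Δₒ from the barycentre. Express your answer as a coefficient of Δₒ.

-0.6 Δₒ

Configuration: t₂g⁶ eg³.
CFSE = 6(-0.4Δₒ) + 3(0.6Δₒ) = -2.4Δₒ + 1.8Δₒ = -0.6Δₒ.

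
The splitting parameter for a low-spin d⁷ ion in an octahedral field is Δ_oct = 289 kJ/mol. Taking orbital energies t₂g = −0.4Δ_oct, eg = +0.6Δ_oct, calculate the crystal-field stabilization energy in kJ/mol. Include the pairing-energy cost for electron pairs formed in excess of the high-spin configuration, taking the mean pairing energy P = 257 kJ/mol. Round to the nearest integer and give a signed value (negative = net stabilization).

-263

The d⁷ electrons fill as t₂g⁶ eg¹.
The orbital stabilization is -1.8Δ_oct = -1.8 × 289 = -520 kJ/mol.
High-spin d⁷ would be t₂g⁵ eg² with 2 pairs; low-spin has 3, so 1 excess pair costs +1P = +257 kJ/mol.
Net CFSE = -520 + 257 = -263 kJ/mol.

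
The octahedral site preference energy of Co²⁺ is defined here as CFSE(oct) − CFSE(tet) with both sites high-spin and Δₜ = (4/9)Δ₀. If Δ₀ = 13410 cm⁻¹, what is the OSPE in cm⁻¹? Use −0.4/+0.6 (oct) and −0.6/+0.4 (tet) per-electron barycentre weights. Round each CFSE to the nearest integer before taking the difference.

Co sits in group 9; removing 2 electrons leaves Co²⁺ with 9 − 2 = 7 d electrons.
In an octahedral site d⁷ (HS) is t2g^5 e_g^2, giving CFSE(oct) = -0.8Δ₀ = -10728 cm⁻¹.
In a tetrahedral site the filling is e^4 t2^3: CFSE(tet) = -1.2Δₜ = -1.2 × (4/9)(13410) = -7152 cm⁻¹.
OSPE = CFSE(oct) − CFSE(tet) = -10728 − (-7152) = -3576 cm⁻¹.

-3576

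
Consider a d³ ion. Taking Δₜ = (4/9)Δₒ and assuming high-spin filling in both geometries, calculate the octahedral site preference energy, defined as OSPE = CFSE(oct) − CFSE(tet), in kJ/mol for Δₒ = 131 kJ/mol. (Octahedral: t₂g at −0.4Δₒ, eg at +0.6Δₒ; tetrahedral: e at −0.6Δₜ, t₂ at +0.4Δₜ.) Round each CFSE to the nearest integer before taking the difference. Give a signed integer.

-110

Octahedral high-spin t₂g³ eg⁰: CFSE = -1.2 × 131 = -157 kJ/mol.
Tetrahedral: e² t₂¹, CFSE = 2(−0.6) + 1(+0.4) = -0.8Δₜ = -0.8 × (4/9) × 131 = -47 kJ/mol.
OSPE = -157 − (-47) = -110 kJ/mol.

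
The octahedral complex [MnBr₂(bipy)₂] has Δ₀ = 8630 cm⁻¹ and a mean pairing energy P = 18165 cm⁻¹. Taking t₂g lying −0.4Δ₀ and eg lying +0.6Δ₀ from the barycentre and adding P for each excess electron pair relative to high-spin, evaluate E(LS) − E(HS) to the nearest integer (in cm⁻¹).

19070

Ligand charges: 2×(-1) from Br⁻ and 2×(+0) from bipy sum to -2; with overall charge +0, Mn is +2.
Group 7 minus oxidation state +2 gives a d⁵ configuration for Mn²⁺.
High-spin d⁵ fills as t₂g³ eg² with CFSE 3(−0.4) + 2(+0.6) = 0.0Δ₀ = 0 cm⁻¹.
For low-spin the configuration is t₂g⁵ eg⁰: orbital energy -2.0 × 8630 = -17260 cm⁻¹, and 2 additional pairs relative to high-spin add 36330 cm⁻¹, giving 19070 cm⁻¹.
The difference is 19070 − (0) = 19070 cm⁻¹, so high-spin lies lower.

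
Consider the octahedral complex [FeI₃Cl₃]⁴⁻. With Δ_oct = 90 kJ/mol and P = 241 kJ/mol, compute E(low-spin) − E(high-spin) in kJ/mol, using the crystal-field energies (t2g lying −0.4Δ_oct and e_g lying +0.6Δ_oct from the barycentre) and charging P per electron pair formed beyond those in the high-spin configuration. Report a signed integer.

302

Ligand charges: 3×(-1) from I⁻ and 3×(-1) from Cl⁻ sum to -6; with overall charge -4, Fe is +2.
Fe sits in group 8; removing 2 electrons leaves Fe²⁺ with 8 − 2 = 6 d electrons.
In the high-spin limit (t2g^4 e_g^2) the orbital term is -0.4Δ_oct = -36 kJ/mol, with no excess pairing.
For low-spin the configuration is t2g^6 e_g^0: orbital energy -2.4 × 90 = -216 kJ/mol, and 2 additional pairs relative to high-spin add 482 kJ/mol, giving 266 kJ/mol.
E(LS) − E(HS) = 266 − (-36) = 302 kJ/mol.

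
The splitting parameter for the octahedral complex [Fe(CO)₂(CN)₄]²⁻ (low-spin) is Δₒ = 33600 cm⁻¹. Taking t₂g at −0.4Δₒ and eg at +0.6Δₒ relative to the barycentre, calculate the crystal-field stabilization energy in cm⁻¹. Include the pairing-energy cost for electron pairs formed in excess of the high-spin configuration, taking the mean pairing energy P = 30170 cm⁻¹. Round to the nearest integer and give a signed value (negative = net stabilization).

Ligand charges: 2×(+0) from CO and 4×(-1) from CN⁻ sum to -4; with overall charge -2, Fe is +2.
Group 8 minus oxidation state +2 gives a d⁶ configuration for Fe²⁺.
Configuration: t₂g⁶ eg⁰.
The orbital stabilization is -2.4Δₒ = -2.4 × 33600 = -80640 cm⁻¹.
High-spin d⁶ would be t₂g⁴ eg² with 1 pair; low-spin has 3, so 2 excess pairs cost +2P = +60340 cm⁻¹.
Net CFSE = -80640 + 60340 = -20300 cm⁻¹.

-20300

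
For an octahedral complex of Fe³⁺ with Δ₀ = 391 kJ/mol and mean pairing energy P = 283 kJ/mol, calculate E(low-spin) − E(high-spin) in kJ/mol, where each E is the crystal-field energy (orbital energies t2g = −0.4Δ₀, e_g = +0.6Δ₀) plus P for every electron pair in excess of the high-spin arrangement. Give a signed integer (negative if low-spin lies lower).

-216

Fe³⁺: group 8, so d-count = 8 − 3 = 5.
High-spin: t2g^3 e_g^2, CFSE = 0.0Δ₀ = 0 kJ/mol.
Low-spin t2g^5 e_g^0 gives -2.0Δ₀ = -782 kJ/mol, but forming 2 extra pairs costs 2P = 566 kJ/mol, so E(LS) = -782 + 566 = -216 kJ/mol.
Thus E(LS) − E(HS) = -216 kJ/mol.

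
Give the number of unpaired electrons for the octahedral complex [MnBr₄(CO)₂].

Ligand charges: 4×(-1) from Br⁻ and 2×(+0) from CO sum to -4; with overall charge +0, Mn is +4.
Mn is in group 7, so Mn⁴⁺ is d³ (7 − 4 = 3).
Configuration: t2g^3 e_g^0, giving 3 unpaired electrons.

3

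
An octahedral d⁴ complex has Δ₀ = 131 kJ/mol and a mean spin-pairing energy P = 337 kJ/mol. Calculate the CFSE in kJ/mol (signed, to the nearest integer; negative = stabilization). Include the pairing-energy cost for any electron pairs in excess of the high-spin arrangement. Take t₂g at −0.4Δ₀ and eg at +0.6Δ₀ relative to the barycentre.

-79

Here Δ₀ < P (131 < 337), so the high-spin state is favoured.
Filling d⁴ accordingly: t₂g³ eg¹.
Orbital CFSE = -0.6Δ₀ = -0.6 × 131 = -79 kJ/mol.
High-spin has no excess pairs, so no pairing correction applies.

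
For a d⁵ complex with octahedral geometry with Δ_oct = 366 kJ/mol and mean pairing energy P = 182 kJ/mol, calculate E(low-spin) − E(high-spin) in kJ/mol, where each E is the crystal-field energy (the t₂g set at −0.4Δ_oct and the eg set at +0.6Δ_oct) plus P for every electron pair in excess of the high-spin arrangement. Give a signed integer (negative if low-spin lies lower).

High-spin d⁵ fills as t₂g³ eg² with CFSE 3(−0.4) + 2(+0.6) = 0.0Δ_oct = 0 kJ/mol.
For low-spin the configuration is t₂g⁵ eg⁰: orbital energy -2.0 × 366 = -732 kJ/mol, and 2 additional pairs relative to high-spin add 364 kJ/mol, giving -368 kJ/mol.
Thus E(LS) − E(HS) = -368 kJ/mol.

-368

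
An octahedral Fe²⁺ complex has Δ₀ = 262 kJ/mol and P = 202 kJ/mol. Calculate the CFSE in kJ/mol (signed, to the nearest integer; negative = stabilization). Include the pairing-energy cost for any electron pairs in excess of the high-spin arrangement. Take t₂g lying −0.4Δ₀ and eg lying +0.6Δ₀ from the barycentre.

-225

Fe is in group 8, so Fe²⁺ is d⁶ (8 − 2 = 6).
Since Δ₀ = 262 kJ/mol > P = 202 kJ/mol, the complex adopts the low-spin configuration.
Configuration: t₂g⁶ eg⁰.
Orbital CFSE = -2.4Δ₀ = -2.4 × 262 = -629 kJ/mol.
Excess pairs vs high-spin: 3 − 1 = 2; pairing cost = +404 kJ/mol.
Net CFSE = -629 + 404 = -225 kJ/mol.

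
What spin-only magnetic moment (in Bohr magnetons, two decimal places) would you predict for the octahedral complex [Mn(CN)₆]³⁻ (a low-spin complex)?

2.83 Bohr magnetons

Each CN⁻ contributes -1; 6 × (-1) = -6. With overall charge -3, Mn is in the +3 oxidation state.
Group 7 minus oxidation state +3 gives a d⁴ configuration for Mn³⁺.
Configuration: t₂g⁴ eg⁰ → 2 unpaired electrons.
μ(spin-only) = √[2(2+2)] = √8 ≈ 2.83 Bohr magnetons.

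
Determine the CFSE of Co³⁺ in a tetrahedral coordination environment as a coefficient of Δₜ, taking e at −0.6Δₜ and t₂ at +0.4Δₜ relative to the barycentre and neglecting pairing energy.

Co is in group 9, so Co³⁺ is d⁶ (9 − 3 = 6).
With tetrahedral geometry the complex is necessarily high-spin.
Configuration: e³ t₂³.
CFSE = 3(-0.6Δₜ) + 3(0.4Δₜ) = -1.8Δₜ + 1.2Δₜ = -0.6Δₜ.

-0.6 Δₜ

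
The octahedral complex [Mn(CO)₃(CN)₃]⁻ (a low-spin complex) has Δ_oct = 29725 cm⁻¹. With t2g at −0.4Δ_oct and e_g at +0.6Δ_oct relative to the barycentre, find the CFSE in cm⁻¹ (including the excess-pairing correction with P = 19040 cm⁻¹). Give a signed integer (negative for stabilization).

-21370

Ligand charges: 3×(+0) from CO and 3×(-1) from CN⁻ sum to -3; with overall charge -1, Mn is +2.
Group 7 minus oxidation state +2 gives a d⁵ configuration for Mn²⁺.
Configuration: t2g^5 e_g^0.
Orbital CFSE = 5(-0.4) + 0(0.6) = -2.0Δ_oct = -2.0 × 29725 = -59450 cm⁻¹.
Pairing penalty: 2 pairs vs 0 in the high-spin reference → 2 extra × P = 38080 cm⁻¹.
Net CFSE = -59450 + 38080 = -21370 cm⁻¹.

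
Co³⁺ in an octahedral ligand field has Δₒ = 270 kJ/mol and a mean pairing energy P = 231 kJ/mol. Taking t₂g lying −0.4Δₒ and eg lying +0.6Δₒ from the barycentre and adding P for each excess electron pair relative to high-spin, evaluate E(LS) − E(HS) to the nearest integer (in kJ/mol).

-78

Co is in group 9, so Co³⁺ is d⁶ (9 − 3 = 6).
High-spin: t₂g⁴ eg², CFSE = -0.4Δₒ = -108 kJ/mol.
For low-spin the configuration is t₂g⁶ eg⁰: orbital energy -2.4 × 270 = -648 kJ/mol, and 2 additional pairs relative to high-spin add 462 kJ/mol, giving -186 kJ/mol.
The difference is -186 − (-108) = -78 kJ/mol, so low-spin lies lower.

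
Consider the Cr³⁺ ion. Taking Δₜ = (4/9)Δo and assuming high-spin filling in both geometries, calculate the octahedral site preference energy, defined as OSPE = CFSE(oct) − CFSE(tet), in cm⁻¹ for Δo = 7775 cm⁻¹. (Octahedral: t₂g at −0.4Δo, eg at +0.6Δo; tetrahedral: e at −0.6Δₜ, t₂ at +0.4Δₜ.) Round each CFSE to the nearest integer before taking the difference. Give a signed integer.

Cr sits in group 6; removing 3 electrons leaves Cr³⁺ with 6 − 3 = 3 d electrons.
Octahedral (high-spin): t2g^3 e_g^0, CFSE = 3(−0.4) + 0(+0.6) = -1.2Δo = -1.2 × 7775 = -9330 cm⁻¹.
Tetrahedral e^2 t2^1 gives -0.8Δₜ = -0.8 × (4/9) × 7775 = -2764 cm⁻¹.
OSPE = CFSE(oct) − CFSE(tet) = -9330 − (-2764) = -6566 cm⁻¹.

-6566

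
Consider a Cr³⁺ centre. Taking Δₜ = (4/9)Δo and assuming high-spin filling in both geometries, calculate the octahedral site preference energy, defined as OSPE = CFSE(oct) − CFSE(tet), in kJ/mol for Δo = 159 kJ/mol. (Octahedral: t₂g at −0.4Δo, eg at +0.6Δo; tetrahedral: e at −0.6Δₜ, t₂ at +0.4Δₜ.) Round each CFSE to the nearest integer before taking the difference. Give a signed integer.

-134

Cr is in group 6, so Cr³⁺ is d³ (6 − 3 = 3).
Octahedral high-spin t₂g³ eg⁰: CFSE = -1.2 × 159 = -191 kJ/mol.
Tetrahedral e² t₂¹ gives -0.8Δₜ = -0.8 × (4/9) × 159 = -57 kJ/mol.
OSPE = -191 − (-57) = -134 kJ/mol.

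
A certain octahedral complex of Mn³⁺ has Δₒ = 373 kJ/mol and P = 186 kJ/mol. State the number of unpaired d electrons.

2

Mn is in group 7, so Mn³⁺ is d⁴ (7 − 3 = 4).
Δₒ > P, so pairing is preferred: the ground state is low-spin.
That gives t₂g⁴ eg⁰.
Unpaired electrons: 2.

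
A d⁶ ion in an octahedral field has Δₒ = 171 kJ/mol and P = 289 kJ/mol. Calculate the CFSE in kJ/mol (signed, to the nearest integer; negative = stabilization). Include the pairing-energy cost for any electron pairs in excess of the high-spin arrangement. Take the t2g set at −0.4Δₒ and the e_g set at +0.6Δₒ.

-68

Δₒ < P, so pairing is avoided: the ground state is high-spin.
Configuration: t2g^4 e_g^2.
Orbital CFSE = -0.4Δₒ = -0.4 × 171 = -68 kJ/mol.
High-spin has no excess pairs, so no pairing correction applies.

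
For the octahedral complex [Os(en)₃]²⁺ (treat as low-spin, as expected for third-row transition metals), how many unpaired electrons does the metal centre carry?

en is neutral, so the +2 overall charge sits on Os: oxidation state +2.
Os is in group 8, so Os²⁺ is d⁶ (8 − 2 = 6).
Configuration: t₂g⁶ eg⁰, giving 0 unpaired electrons.

0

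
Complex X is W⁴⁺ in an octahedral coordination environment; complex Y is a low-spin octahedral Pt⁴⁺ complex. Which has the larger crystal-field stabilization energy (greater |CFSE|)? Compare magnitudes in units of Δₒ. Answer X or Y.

Y

X: W is in group 6, so W⁴⁺ is d² (6 − 4 = 2); t₂g² eg⁰, CFSE = -0.8Δₒ.
Y: Pt is in group 10, so Pt⁴⁺ is d⁶ (10 − 4 = 6); t2g^6 e_g^0, CFSE = -2.4Δₒ.
So Y has the larger |CFSE|.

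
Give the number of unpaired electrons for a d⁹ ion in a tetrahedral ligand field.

Tetrahedral fields are weak (Δₜ ≈ 4/9 Δₒ), so electrons fill high-spin.
Configuration: e⁴ t₂⁵, giving 1 unpaired electron.

1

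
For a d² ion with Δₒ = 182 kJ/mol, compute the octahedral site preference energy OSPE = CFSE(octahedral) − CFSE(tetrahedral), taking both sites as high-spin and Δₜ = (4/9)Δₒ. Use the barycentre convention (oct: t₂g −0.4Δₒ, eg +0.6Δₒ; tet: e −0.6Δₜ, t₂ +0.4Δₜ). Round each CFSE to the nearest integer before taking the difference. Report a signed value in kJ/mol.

-49

In an octahedral site d² (HS) is t₂g² eg⁰, giving CFSE(oct) = -0.8Δₒ = -146 kJ/mol.
In a tetrahedral site the filling is e² t₂⁰: CFSE(tet) = -1.2Δₜ = -1.2 × (4/9)(182) = -97 kJ/mol.
Subtracting, OSPE = -146 − (-97) = -49 kJ/mol.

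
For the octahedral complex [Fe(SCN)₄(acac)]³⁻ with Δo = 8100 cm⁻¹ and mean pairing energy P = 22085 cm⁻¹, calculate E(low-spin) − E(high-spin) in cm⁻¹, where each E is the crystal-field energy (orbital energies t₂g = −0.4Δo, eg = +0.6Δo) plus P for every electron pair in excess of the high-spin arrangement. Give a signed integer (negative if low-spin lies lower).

Ligand charges: 4×(-1) from SCN⁻ and 1×(-1) from acac⁻ sum to -5; with overall charge -3, Fe is +2.
Fe²⁺: group 8, so d-count = 8 − 2 = 6.
High-spin: t₂g⁴ eg², CFSE = -0.4Δo = -3240 cm⁻¹.
Low-spin: t₂g⁶ eg⁰, orbital CFSE = -2.4Δo = -19440 cm⁻¹; plus 2 excess pairs × P = +44170 cm⁻¹; total 24730 cm⁻¹.
E(LS) − E(HS) = 24730 − (-3240) = 27970 cm⁻¹.

27970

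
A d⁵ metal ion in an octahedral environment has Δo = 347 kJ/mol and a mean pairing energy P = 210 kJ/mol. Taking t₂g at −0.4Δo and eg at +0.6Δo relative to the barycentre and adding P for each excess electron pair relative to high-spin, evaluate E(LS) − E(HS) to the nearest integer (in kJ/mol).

-274

High-spin d⁵ fills as t₂g³ eg² with CFSE 3(−0.4) + 2(+0.6) = 0.0Δo = 0 kJ/mol.
Low-spin: t₂g⁵ eg⁰, orbital CFSE = -2.0Δo = -694 kJ/mol; plus 2 excess pairs × P = +420 kJ/mol; total -274 kJ/mol.
The difference is -274 − (0) = -274 kJ/mol, so low-spin lies lower.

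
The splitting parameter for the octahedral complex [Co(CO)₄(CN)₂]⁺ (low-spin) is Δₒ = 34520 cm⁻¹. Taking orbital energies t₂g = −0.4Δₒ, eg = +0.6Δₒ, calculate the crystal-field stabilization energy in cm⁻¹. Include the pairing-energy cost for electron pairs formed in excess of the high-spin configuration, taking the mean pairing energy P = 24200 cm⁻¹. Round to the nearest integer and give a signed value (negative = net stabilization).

-34448

Ligand charges: 4×(+0) from CO and 2×(-1) from CN⁻ sum to -2; with overall charge +1, Co is +3.
Co³⁺: group 9, so d-count = 9 − 3 = 6.
Configuration: t₂g⁶ eg⁰.
CFSE(orbital) = 6×(-0.4Δₒ) + 0×(0.6Δₒ) = -2.4Δₒ; with Δₒ = 34520 cm⁻¹ that is -82848 cm⁻¹.
Relative to high-spin t₂g⁴ eg² (1 paired), the low-spin configuration has 2 additional pairs, contributing +2 × 24200 = +48400 cm⁻¹.
Overall CFSE = -82848 + 48400 = -34448 cm⁻¹.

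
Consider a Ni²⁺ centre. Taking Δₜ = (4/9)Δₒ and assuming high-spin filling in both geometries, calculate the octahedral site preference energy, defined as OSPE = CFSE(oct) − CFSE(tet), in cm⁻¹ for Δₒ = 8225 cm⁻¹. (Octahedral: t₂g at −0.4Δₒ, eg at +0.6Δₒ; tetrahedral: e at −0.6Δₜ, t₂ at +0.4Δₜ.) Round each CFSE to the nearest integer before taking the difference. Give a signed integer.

Ni²⁺: group 10, so d-count = 10 − 2 = 8.
Octahedral high-spin t₂g⁶ eg²: CFSE = -1.2 × 8225 = -9870 cm⁻¹.
Tetrahedral: e⁴ t₂⁴, CFSE = 4(−0.6) + 4(+0.4) = -0.8Δₜ = -0.8 × (4/9) × 8225 = -2924 cm⁻¹.
Subtracting, OSPE = -9870 − (-2924) = -6946 cm⁻¹.

-6946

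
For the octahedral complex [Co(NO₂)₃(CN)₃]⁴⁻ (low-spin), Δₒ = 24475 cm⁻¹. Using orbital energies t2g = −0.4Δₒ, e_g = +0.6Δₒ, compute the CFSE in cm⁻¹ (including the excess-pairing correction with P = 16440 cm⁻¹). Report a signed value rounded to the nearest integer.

-27615

Ligand charges: 3×(-1) from NO₂⁻ and 3×(-1) from CN⁻ sum to -6; with overall charge -4, Co is +2.
Co sits in group 9; removing 2 electrons leaves Co²⁺ with 9 − 2 = 7 d electrons.
Configuration: t2g^6 e_g^1.
CFSE(orbital) = 6×(-0.4Δₒ) + 1×(0.6Δₒ) = -1.8Δₒ; with Δₒ = 24475 cm⁻¹ that is -44055 cm⁻¹.
High-spin d⁷ would be t2g^5 e_g^2 with 2 pairs; low-spin has 3, so 1 excess pair costs +1P = +16440 cm⁻¹.
Overall CFSE = -44055 + 16440 = -27615 cm⁻¹.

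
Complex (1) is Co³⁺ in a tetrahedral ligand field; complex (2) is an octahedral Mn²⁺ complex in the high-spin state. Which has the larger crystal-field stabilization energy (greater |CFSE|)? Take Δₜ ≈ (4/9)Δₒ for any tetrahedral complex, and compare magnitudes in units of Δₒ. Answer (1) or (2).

(1)

(1): Co sits in group 9; removing 3 electrons leaves Co³⁺ with 9 − 3 = 6 d electrons; Tetrahedral splitting is small, so the complex is high-spin; e³ t₂³, CFSE = -0.6Δₜ ≈ -0.27Δₒ.
(2): Mn²⁺: group 7, so d-count = 7 − 2 = 5; t₂g³ eg², CFSE = 0.0Δₒ.
So (1) has the larger |CFSE|.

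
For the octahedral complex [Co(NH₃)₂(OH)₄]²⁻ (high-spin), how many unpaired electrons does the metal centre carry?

3

Ligand charges: 2×(+0) from NH₃ and 4×(-1) from OH⁻ sum to -4; with overall charge -2, Co is +2.
Co sits in group 9; removing 2 electrons leaves Co²⁺ with 9 − 2 = 7 d electrons.
Configuration: t₂g⁵ eg², giving 3 unpaired electrons.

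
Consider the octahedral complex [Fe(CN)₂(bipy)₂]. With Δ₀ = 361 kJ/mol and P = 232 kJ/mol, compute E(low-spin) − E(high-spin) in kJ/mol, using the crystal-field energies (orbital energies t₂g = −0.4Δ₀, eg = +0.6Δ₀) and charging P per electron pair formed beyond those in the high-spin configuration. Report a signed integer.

Ligand charges: 2×(-1) from CN⁻ and 2×(+0) from bipy sum to -2; with overall charge +0, Fe is +2.
Group 8 minus oxidation state +2 gives a d⁶ configuration for Fe²⁺.
In the high-spin limit (t₂g⁴ eg²) the orbital term is -0.4Δ₀ = -144 kJ/mol, with no excess pairing.
For low-spin the configuration is t₂g⁶ eg⁰: orbital energy -2.4 × 361 = -866 kJ/mol, and 2 additional pairs relative to high-spin add 464 kJ/mol, giving -402 kJ/mol.
Thus E(LS) − E(HS) = -258 kJ/mol.

-258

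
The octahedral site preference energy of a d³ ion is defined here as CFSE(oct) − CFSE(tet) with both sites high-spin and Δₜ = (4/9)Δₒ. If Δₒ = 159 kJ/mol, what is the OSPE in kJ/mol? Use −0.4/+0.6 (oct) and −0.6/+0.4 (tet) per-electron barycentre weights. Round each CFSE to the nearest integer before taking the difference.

In an octahedral site d³ (HS) is t2g^3 e_g^0, giving CFSE(oct) = -1.2Δₒ = -191 kJ/mol.
Tetrahedral: e^2 t2^1, CFSE = 2(−0.6) + 1(+0.4) = -0.8Δₜ = -0.8 × (4/9) × 159 = -57 kJ/mol.
OSPE = CFSE(oct) − CFSE(tet) = -191 − (-57) = -134 kJ/mol.

-134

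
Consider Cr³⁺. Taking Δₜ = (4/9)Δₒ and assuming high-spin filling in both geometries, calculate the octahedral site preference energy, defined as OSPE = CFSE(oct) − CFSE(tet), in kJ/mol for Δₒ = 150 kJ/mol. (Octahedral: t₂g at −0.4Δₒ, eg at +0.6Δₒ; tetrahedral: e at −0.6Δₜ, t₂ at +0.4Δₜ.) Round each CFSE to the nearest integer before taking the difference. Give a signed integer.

Group 6 minus oxidation state +3 gives a d³ configuration for Cr³⁺.
Octahedral high-spin t₂g³ eg⁰: CFSE = -1.2 × 150 = -180 kJ/mol.
In a tetrahedral site the filling is e² t₂¹: CFSE(tet) = -0.8Δₜ = -0.8 × (4/9)(150) = -53 kJ/mol.
Subtracting, OSPE = -180 − (-53) = -127 kJ/mol.

-127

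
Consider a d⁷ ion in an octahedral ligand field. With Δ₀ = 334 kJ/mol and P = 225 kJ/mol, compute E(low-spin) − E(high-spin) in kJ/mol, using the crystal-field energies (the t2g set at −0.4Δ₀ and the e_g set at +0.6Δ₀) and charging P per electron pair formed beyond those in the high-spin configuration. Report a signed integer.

-109

High-spin d⁷ fills as t2g^5 e_g^2 with CFSE 5(−0.4) + 2(+0.6) = -0.8Δ₀ = -267 kJ/mol.
Low-spin: t2g^6 e_g^1, orbital CFSE = -1.8Δ₀ = -601 kJ/mol; plus 1 excess pair × P = +225 kJ/mol; total -376 kJ/mol.
E(LS) − E(HS) = -376 − (-267) = -109 kJ/mol.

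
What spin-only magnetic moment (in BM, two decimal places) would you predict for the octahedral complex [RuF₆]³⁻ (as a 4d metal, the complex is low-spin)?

Each F⁻ contributes -1; 6 × (-1) = -6. With overall charge -3, Ru is in the +3 oxidation state.
Ru is in group 8, so Ru³⁺ is d⁵ (8 − 3 = 5).
Configuration: t₂g⁵ eg⁰ → 1 unpaired electron.
μ(spin-only) = √[1(1+2)] = √3 ≈ 1.73 BM.

1.73 BM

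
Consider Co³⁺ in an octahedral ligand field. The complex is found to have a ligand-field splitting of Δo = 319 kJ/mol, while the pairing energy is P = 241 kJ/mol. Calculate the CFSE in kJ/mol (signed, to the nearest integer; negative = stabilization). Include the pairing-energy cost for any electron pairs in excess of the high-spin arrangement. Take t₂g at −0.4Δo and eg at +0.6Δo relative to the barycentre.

Co is in group 9, so Co³⁺ is d⁶ (9 − 3 = 6).
Here Δo > P (319 > 241), so the low-spin state is favoured.
Configuration: t₂g⁶ eg⁰.
Orbital CFSE = -2.4Δo = -2.4 × 319 = -766 kJ/mol.
Excess pairs vs high-spin: 3 − 1 = 2; pairing cost = +482 kJ/mol.
Net CFSE = -766 + 482 = -284 kJ/mol.

-284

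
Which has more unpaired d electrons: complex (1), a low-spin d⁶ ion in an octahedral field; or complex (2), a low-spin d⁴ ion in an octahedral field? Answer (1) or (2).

(1): t2g^6 e_g^0 → 0 unpaired.
(2): t₂g⁴ eg⁰ → 2 unpaired.
So (2) has more unpaired electrons.

(2)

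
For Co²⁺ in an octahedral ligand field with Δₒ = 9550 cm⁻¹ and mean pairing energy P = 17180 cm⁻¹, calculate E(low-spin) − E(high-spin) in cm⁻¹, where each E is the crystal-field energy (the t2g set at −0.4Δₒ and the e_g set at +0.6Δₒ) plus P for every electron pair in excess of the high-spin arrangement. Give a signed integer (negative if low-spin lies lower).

Co²⁺: group 9, so d-count = 9 − 2 = 7.
In the high-spin limit (t2g^5 e_g^2) the orbital term is -0.8Δₒ = -7640 cm⁻¹, with no excess pairing.
Low-spin: t2g^6 e_g^1, orbital CFSE = -1.8Δₒ = -17190 cm⁻¹; plus 1 excess pair × P = +17180 cm⁻¹; total -10 cm⁻¹.
The difference is -10 − (-7640) = 7630 cm⁻¹, so high-spin lies lower.

7630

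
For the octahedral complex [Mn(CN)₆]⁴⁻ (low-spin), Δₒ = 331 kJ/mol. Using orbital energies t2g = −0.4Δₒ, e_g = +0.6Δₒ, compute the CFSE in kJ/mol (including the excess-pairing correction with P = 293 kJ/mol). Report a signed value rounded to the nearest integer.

Each CN⁻ contributes -1; 6 × (-1) = -6. With overall charge -4, Mn is in the +2 oxidation state.
Mn sits in group 7; removing 2 electrons leaves Mn²⁺ with 7 − 2 = 5 d electrons.
Electron filling gives t2g^5 e_g^0.
Orbital CFSE = 5(-0.4) + 0(0.6) = -2.0Δₒ = -2.0 × 331 = -662 kJ/mol.
Relative to high-spin t2g^3 e_g^2 (0 paired), the low-spin configuration has 2 additional pairs, contributing +2 × 293 = +586 kJ/mol.
Combining: -662 + 586 = -76 kJ/mol.

-76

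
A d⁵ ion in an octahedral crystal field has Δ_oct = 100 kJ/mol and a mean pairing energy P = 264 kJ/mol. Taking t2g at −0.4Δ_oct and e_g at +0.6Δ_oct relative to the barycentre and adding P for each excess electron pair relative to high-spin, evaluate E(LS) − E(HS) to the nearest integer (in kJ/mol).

High-spin d⁵ fills as t2g^3 e_g^2 with CFSE 3(−0.4) + 2(+0.6) = 0.0Δ_oct = 0 kJ/mol.
Low-spin: t2g^5 e_g^0, orbital CFSE = -2.0Δ_oct = -200 kJ/mol; plus 2 excess pairs × P = +528 kJ/mol; total 328 kJ/mol.
The difference is 328 − (0) = 328 kJ/mol, so high-spin lies lower.

328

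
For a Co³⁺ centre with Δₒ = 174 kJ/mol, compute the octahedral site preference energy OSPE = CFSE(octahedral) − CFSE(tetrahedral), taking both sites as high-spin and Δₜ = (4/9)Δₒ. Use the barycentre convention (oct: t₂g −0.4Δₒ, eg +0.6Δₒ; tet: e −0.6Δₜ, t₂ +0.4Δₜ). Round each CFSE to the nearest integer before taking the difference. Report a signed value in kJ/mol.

-24

Co sits in group 9; removing 3 electrons leaves Co³⁺ with 9 − 3 = 6 d electrons.
In an octahedral site d⁶ (HS) is t₂g⁴ eg², giving CFSE(oct) = -0.4Δₒ = -70 kJ/mol.
Tetrahedral e³ t₂³ gives -0.6Δₜ = -0.6 × (4/9) × 174 = -46 kJ/mol.
OSPE = -70 − (-46) = -24 kJ/mol.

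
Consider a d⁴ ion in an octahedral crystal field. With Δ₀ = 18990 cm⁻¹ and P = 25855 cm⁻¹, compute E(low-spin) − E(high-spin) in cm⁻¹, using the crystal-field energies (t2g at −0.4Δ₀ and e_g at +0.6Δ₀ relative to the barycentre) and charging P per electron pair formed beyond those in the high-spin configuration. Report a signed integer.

6865

High-spin: t2g^3 e_g^1, CFSE = -0.6Δ₀ = -11394 cm⁻¹.
Low-spin t2g^4 e_g^0 gives -1.6Δ₀ = -30384 cm⁻¹, but forming 1 extra pair costs 1P = 25855 cm⁻¹, so E(LS) = -30384 + 25855 = -4529 cm⁻¹.
Thus E(LS) − E(HS) = 6865 cm⁻¹.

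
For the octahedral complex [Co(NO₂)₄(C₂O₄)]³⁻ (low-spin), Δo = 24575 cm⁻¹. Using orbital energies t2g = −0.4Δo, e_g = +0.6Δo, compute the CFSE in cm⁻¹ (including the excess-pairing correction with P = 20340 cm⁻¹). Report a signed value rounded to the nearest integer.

-18300

Ligand charges: 4×(-1) from NO₂⁻ and 1×(-2) from C₂O₄²⁻ sum to -6; with overall charge -3, Co is +3.
Group 9 minus oxidation state +3 gives a d⁶ configuration for Co³⁺.
Electron filling gives t2g^6 e_g^0.
CFSE(orbital) = 6×(-0.4Δo) + 0×(0.6Δo) = -2.4Δo; with Δo = 24575 cm⁻¹ that is -58980 cm⁻¹.
Relative to high-spin t2g^4 e_g^2 (1 paired), the low-spin configuration has 2 additional pairs, contributing +2 × 20340 = +40680 cm⁻¹.
Overall CFSE = -58980 + 40680 = -18300 cm⁻¹.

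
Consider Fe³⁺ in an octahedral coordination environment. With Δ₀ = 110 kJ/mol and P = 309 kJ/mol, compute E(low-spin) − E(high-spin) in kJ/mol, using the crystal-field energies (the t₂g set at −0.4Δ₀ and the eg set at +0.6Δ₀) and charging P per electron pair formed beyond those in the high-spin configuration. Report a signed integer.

398

Fe³⁺: group 8, so d-count = 8 − 3 = 5.
High-spin: t₂g³ eg², CFSE = 0.0Δ₀ = 0 kJ/mol.
For low-spin the configuration is t₂g⁵ eg⁰: orbital energy -2.0 × 110 = -220 kJ/mol, and 2 additional pairs relative to high-spin add 618 kJ/mol, giving 398 kJ/mol.
The difference is 398 − (0) = 398 kJ/mol, so high-spin lies lower.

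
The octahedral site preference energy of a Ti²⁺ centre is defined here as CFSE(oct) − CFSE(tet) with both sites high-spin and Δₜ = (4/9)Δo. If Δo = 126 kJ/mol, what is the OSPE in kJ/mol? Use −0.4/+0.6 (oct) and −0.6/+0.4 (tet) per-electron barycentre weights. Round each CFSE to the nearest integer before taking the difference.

Ti sits in group 4; removing 2 electrons leaves Ti²⁺ with 4 − 2 = 2 d electrons.
Octahedral (high-spin): t2g^2 e_g^0, CFSE = 2(−0.4) + 0(+0.6) = -0.8Δo = -0.8 × 126 = -101 kJ/mol.
Tetrahedral e^2 t2^0 gives -1.2Δₜ = -1.2 × (4/9) × 126 = -67 kJ/mol.
OSPE = -101 − (-67) = -34 kJ/mol.

-34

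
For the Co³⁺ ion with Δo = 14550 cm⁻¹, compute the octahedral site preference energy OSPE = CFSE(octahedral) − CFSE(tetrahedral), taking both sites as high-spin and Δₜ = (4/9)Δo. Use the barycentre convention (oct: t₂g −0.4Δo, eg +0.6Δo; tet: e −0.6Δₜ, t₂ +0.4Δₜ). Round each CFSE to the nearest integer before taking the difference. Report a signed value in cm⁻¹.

-1940

Group 9 minus oxidation state +3 gives a d⁶ configuration for Co³⁺.
Octahedral (high-spin): t₂g⁴ eg², CFSE = 4(−0.4) + 2(+0.6) = -0.4Δo = -0.4 × 14550 = -5820 cm⁻¹.
Tetrahedral: e³ t₂³, CFSE = 3(−0.6) + 3(+0.4) = -0.6Δₜ = -0.6 × (4/9) × 14550 = -3880 cm⁻¹.
OSPE = CFSE(oct) − CFSE(tet) = -5820 − (-3880) = -1940 cm⁻¹.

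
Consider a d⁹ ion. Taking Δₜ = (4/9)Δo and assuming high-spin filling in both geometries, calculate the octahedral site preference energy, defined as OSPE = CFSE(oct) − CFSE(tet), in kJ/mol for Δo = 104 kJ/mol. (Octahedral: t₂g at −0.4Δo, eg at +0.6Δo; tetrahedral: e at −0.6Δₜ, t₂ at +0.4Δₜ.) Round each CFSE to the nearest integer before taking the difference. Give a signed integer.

-44

In an octahedral site d⁹ (HS) is t2g^6 e_g^3, giving CFSE(oct) = -0.6Δo = -62 kJ/mol.
In a tetrahedral site the filling is e^4 t2^5: CFSE(tet) = -0.4Δₜ = -0.4 × (4/9)(104) = -18 kJ/mol.
Subtracting, OSPE = -62 − (-18) = -44 kJ/mol.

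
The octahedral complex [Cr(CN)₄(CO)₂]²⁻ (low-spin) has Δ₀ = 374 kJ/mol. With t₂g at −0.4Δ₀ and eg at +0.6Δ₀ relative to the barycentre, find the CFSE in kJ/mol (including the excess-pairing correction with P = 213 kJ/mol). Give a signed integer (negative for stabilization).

Ligand charges: 4×(-1) from CN⁻ and 2×(+0) from CO sum to -4; with overall charge -2, Cr is +2.
Cr is in group 6, so Cr²⁺ is d⁴ (6 − 2 = 4).
Configuration: t₂g⁴ eg⁰.
CFSE(orbital) = 4×(-0.4Δ₀) + 0×(0.6Δ₀) = -1.6Δ₀; with Δ₀ = 374 kJ/mol that is -598 kJ/mol.
High-spin d⁴ would be t₂g³ eg¹ with 0 pairs; low-spin has 1, so 1 excess pair costs +1P = +213 kJ/mol.
Combining: -598 + 213 = -385 kJ/mol.

-385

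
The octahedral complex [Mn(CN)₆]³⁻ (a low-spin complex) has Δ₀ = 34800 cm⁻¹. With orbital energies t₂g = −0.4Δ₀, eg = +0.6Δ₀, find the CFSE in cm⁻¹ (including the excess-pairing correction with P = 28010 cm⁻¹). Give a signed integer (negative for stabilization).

-27670

Each CN⁻ contributes -1; 6 × (-1) = -6. With overall charge -3, Mn is in the +3 oxidation state.
Mn is in group 7, so Mn³⁺ is d⁴ (7 − 3 = 4).
Electron filling gives t₂g⁴ eg⁰.
The orbital stabilization is -1.6Δ₀ = -1.6 × 34800 = -55680 cm⁻¹.
Relative to high-spin t₂g³ eg¹ (0 paired), the low-spin configuration has 1 additional pair, contributing +1 × 28010 = +28010 cm⁻¹.
Net CFSE = -55680 + 28010 = -27670 cm⁻¹.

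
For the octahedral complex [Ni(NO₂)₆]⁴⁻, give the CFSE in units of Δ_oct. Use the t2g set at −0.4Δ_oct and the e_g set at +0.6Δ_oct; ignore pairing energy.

-1.2 Δ_oct

Each NO₂⁻ contributes -1; 6 × (-1) = -6. With overall charge -4, Ni is in the +2 oxidation state.
Ni is in group 10, so Ni²⁺ is d⁸ (10 − 2 = 8).
Configuration: t2g^6 e_g^2.
CFSE = 6(-0.4Δ_oct) + 2(0.6Δ_oct) = -2.4Δ_oct + 1.2Δ_oct = -1.2Δ_oct.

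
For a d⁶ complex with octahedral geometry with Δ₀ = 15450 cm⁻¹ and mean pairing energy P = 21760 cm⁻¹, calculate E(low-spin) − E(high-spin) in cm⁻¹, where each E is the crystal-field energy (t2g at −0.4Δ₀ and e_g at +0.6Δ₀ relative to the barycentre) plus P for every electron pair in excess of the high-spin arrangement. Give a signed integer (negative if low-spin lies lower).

In the high-spin limit (t2g^4 e_g^2) the orbital term is -0.4Δ₀ = -6180 cm⁻¹, with no excess pairing.
Low-spin t2g^6 e_g^0 gives -2.4Δ₀ = -37080 cm⁻¹, but forming 2 extra pairs costs 2P = 43520 cm⁻¹, so E(LS) = -37080 + 43520 = 6440 cm⁻¹.
The difference is 6440 − (-6180) = 12620 cm⁻¹, so high-spin lies lower.

12620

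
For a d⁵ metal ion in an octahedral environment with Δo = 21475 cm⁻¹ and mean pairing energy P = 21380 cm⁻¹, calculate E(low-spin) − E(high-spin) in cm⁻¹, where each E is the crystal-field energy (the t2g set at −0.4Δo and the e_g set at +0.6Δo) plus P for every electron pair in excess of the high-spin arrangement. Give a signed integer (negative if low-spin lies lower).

High-spin: t2g^3 e_g^2, CFSE = 0.0Δo = 0 cm⁻¹.
Low-spin t2g^5 e_g^0 gives -2.0Δo = -42950 cm⁻¹, but forming 2 extra pairs costs 2P = 42760 cm⁻¹, so E(LS) = -42950 + 42760 = -190 cm⁻¹.
The difference is -190 − (0) = -190 cm⁻¹, so low-spin lies lower.

-190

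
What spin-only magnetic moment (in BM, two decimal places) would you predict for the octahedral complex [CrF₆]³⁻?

3.87 BM

Each F⁻ contributes -1; 6 × (-1) = -6. With overall charge -3, Cr is in the +3 oxidation state.
Group 6 minus oxidation state +3 gives a d³ configuration for Cr³⁺.
Configuration: t₂g³ eg⁰ → 3 unpaired electrons.
μ(spin-only) = √[3(3+2)] = √15 ≈ 3.87 BM.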